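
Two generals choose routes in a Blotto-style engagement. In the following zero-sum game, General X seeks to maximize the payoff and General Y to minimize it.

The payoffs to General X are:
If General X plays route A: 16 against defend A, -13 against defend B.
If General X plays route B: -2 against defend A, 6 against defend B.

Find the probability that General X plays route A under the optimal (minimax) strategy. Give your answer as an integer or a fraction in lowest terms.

8/37

Row minima are -13 and -2, so General X's maximin is -2; column maxima are 16 and 6, so General Y's minimax is 6. These differ, so the equilibrium is in mixed strategies.
Let General X play route A with probability p. General Y is indifferent when 16p − 2(1−p) = −13p + 6(1−p), giving p = 8/37.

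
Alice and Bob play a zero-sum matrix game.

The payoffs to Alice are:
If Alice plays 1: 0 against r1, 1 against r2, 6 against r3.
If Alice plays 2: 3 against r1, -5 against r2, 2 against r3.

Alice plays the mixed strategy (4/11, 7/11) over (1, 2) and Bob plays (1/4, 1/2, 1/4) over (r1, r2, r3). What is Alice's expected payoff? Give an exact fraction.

-3/44

Against (1/4, 1/2, 1/4), each row's expected payoff is 1: 2; 2: -5/4.
Taking the (4/11, 7/11)-weighted average: (4/11)·(2) + (7/11)·(-5/4) = -3/44.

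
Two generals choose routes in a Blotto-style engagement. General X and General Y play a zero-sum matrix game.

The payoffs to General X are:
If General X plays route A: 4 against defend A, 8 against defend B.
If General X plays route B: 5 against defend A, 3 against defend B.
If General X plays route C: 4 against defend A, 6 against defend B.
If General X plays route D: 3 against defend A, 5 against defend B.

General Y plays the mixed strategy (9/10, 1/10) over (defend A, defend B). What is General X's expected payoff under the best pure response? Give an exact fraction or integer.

route A: (4)·(9/10) + (8)·(1/10) = 22/5.
route B: (5)·(9/10) + (3)·(1/10) = 24/5.
route C: (4)·(9/10) + (6)·(1/10) = 21/5.
route D: (3)·(9/10) + (5)·(1/10) = 16/5.
The best pure response is route B with expected payoff 24/5.

24/5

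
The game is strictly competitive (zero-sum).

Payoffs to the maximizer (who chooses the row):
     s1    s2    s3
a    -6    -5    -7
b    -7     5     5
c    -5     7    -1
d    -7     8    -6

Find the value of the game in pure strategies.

-5

Row minima: -7, -7, -5, -7 → the maximizer's maximin is -5.
Column maxima: -5, 8, 5 → the minimizer's minimax is -5.
They coincide at (c, s1), so the value is -5.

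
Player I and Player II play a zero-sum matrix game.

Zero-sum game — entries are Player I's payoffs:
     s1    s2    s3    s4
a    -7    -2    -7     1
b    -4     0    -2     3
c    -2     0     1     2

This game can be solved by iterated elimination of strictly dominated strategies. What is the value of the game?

-2

Column s4 is strictly dominated by s1 for Player II (-7<1, -4<3, -2<2); eliminate s4.
Row a is strictly dominated by row b (-4>-7, 0>-2, -2>-7); eliminate a.
Column s3 is strictly dominated by s1 for Player II (-4<-2, -2<1); eliminate s3.
Column s2 is strictly dominated by s1 for Player II (-4<0, -2<0); eliminate s2.
Row b is strictly dominated by row c (-2>-4); eliminate b.
Only (c, s1) remains, with payoff -2.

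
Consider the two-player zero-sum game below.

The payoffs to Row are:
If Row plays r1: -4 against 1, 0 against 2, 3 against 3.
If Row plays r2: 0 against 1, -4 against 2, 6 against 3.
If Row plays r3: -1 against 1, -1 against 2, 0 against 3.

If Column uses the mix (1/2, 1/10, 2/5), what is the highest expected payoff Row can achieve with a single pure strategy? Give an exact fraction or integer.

2

r1: (-4)·(1/2) + (0)·(1/10) + (3)·(2/5) = -4/5.
r2: (0)·(1/2) + (-4)·(1/10) + (6)·(2/5) = 2.
r3: (-1)·(1/2) + (-1)·(1/10) + (0)·(2/5) = -3/5.
The best pure response is r2 with expected payoff 2.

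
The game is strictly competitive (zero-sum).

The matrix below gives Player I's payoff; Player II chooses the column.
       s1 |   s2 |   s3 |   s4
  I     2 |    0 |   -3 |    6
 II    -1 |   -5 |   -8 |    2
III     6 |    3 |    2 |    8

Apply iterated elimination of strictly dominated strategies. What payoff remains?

Row I is strictly dominated by row III (6>2, 3>0, 2>-3, 8>6); eliminate I.
Row II is strictly dominated by row III (6>-1, 3>-5, 2>-8, 8>2); eliminate II.
Column s4 is strictly dominated by s1 for Player II (6<8); eliminate s4.
Column s2 is strictly dominated by s3 for Player II (2<3); eliminate s2.
Column s1 is strictly dominated by s3 for Player II (2<6); eliminate s1.
Only (III, s3) remains, with payoff 2.

2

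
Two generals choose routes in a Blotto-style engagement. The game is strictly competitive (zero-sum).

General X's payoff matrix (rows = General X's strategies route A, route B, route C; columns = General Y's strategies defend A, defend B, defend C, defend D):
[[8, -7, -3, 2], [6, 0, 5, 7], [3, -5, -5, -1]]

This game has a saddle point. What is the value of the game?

Row minima: -7, 0, -5 → General X's maximin is 0.
Column maxima: 8, 0, 5, 7 → General Y's minimax is 0.
They coincide at (route B, defend B), so the value is 0.

0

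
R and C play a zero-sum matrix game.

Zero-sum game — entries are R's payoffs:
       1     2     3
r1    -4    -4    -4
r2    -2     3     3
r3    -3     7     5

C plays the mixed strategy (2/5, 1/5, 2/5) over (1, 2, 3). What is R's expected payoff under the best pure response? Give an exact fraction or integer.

r1: (-4)·(2/5) + (-4)·(1/5) + (-4)·(2/5) = -4.
r2: (-2)·(2/5) + (3)·(1/5) + (3)·(2/5) = 1.
r3: (-3)·(2/5) + (7)·(1/5) + (5)·(2/5) = 11/5.
The best pure response is r3 with expected payoff 11/5.

11/5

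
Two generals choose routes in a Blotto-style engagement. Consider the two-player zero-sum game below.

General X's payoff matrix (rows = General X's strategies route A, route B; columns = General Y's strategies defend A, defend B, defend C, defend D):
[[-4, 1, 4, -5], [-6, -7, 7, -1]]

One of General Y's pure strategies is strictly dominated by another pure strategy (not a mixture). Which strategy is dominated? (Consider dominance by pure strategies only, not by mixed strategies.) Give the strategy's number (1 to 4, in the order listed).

General Y prefers columns that give General X less. Compare defend C with defend A: -4 < 4, -6 < 7.
So defend A strictly dominates defend C for General Y; defend C is strictly dominated.

3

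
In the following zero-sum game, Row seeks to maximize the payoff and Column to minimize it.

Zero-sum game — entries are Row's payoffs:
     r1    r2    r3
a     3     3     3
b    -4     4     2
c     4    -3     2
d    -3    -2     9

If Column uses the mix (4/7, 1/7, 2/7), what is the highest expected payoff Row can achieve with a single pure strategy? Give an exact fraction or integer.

a: (3)·(4/7) + (3)·(1/7) + (3)·(2/7) = 3.
b: (-4)·(4/7) + (4)·(1/7) + (2)·(2/7) = -8/7.
c: (4)·(4/7) + (-3)·(1/7) + (2)·(2/7) = 17/7.
d: (-3)·(4/7) + (-2)·(1/7) + (9)·(2/7) = 4/7.
The best pure response is a with expected payoff 3.

3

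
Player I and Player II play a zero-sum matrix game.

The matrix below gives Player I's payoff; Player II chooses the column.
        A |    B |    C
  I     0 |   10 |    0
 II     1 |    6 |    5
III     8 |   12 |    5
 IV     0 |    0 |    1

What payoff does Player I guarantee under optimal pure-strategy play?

5

Row minima: 0, 1, 5, 0 → Player I's maximin is 5.
Column maxima: 8, 12, 5 → Player II's minimax is 5.
They coincide at (III, C), so the value is 5.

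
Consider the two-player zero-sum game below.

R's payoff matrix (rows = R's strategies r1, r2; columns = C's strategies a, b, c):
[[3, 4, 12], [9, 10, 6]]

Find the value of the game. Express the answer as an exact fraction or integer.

Column b is strictly dominated by a for C (it gives R more in every row).
The remaining 2×2 game on (r1, r2) × (a, c) has no saddle point. Let R play r1 with probability p; indifference gives 3p + 9(1−p) = 12p + 6(1−p), so p = 1/4.
Similarly C's optimal q on a is 1/2, and the value is 3·(1/2) + (12)·(1/2) = 15/2.

15/2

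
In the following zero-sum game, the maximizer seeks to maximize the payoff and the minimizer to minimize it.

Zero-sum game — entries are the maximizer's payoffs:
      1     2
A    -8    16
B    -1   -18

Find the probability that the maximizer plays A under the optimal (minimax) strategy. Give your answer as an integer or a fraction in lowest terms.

17/41

Row minima are -8 and -18, so the maximizer's maximin is -8; column maxima are -1 and 16, so the minimizer's minimax is -1. These differ, so the equilibrium is in mixed strategies.
Let the maximizer play A with probability p. The minimizer is indifferent when −8p − (1−p) = 16p − 18(1−p), giving p = 17/41.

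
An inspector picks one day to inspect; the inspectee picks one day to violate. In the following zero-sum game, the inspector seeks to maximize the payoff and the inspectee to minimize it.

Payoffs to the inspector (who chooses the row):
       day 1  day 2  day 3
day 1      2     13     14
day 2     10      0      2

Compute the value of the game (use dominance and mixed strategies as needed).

130/21

Column day 3 is strictly dominated by day 2 for the inspectee (it gives the inspector more in every row).
The remaining 2×2 game on (day 1, day 2) × (day 1, day 2) has no saddle point. Let the inspector play day 1 with probability p; indifference gives 2p + 10(1−p) = 13p, so p = 10/21.
Similarly the inspectee's optimal q on day 1 is 13/21, and the value is 2·(13/21) + (13)·(8/21) = 130/21.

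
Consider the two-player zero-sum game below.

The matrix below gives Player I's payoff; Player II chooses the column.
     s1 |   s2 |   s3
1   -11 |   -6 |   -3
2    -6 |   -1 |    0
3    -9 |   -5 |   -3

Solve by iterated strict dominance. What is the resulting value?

Row 1 is strictly dominated by row 2 (-6>-11, -1>-6, 0>-3); eliminate 1.
Row 3 is strictly dominated by row 2 (-6>-9, -1>-5, 0>-3); eliminate 3.
Column s3 is strictly dominated by s1 for Player II (-6<0); eliminate s3.
Column s2 is strictly dominated by s1 for Player II (-6<-1); eliminate s2.
Only (2, s1) remains, with payoff -6.

-6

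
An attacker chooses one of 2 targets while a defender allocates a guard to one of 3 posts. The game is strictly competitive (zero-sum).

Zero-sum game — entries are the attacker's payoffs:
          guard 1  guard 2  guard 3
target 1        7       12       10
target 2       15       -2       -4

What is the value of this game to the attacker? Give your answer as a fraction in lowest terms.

Column guard 2 is strictly dominated by guard 3 for the defender (it gives the attacker more in every row).
The remaining 2×2 game on (target 1, target 2) × (guard 1, guard 3) has no saddle point. Let the attacker play target 1 with probability p; indifference gives 7p + 15(1−p) = 10p − 4(1−p), so p = 19/22.
Similarly the defender's optimal q on guard 1 is 7/11, and the value is 7·(7/11) + (10)·(4/11) = 89/11.

89/11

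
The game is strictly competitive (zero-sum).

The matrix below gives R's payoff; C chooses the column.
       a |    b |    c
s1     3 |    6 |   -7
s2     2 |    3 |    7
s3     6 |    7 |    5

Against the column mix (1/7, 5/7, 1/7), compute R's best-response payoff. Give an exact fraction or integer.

s1: (3)·(1/7) + (6)·(5/7) + (-7)·(1/7) = 26/7.
s2: (2)·(1/7) + (3)·(5/7) + (7)·(1/7) = 24/7.
s3: (6)·(1/7) + (7)·(5/7) + (5)·(1/7) = 46/7.
The best pure response is s3 with expected payoff 46/7.

46/7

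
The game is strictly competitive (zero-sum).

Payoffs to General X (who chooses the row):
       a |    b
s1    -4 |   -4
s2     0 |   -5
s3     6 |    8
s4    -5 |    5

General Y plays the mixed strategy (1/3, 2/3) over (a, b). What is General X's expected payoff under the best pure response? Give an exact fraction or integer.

s1: (-4)·(1/3) + (-4)·(2/3) = -4.
s2: (0)·(1/3) + (-5)·(2/3) = -10/3.
s3: (6)·(1/3) + (8)·(2/3) = 22/3.
s4: (-5)·(1/3) + (5)·(2/3) = 5/3.
The best pure response is s3 with expected payoff 22/3.

22/3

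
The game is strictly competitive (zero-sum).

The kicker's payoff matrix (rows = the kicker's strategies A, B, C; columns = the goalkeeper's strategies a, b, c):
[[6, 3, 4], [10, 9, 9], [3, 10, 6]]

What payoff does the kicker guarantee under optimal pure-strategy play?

Row minima: 3, 9, 3 → the kicker's maximin is 9.
Column maxima: 10, 10, 9 → the goalkeeper's minimax is 9.
They coincide at (B, c), so the value is 9.

9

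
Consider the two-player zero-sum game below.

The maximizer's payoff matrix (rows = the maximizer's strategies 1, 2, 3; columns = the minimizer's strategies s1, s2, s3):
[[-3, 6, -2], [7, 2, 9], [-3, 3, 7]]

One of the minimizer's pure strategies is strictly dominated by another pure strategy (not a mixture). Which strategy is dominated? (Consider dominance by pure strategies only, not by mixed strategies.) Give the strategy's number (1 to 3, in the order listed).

3

The minimizer prefers columns that give the maximizer less. Compare s3 with s1: -3 < -2, 7 < 9, -3 < 7.
So s1 strictly dominates s3 for the minimizer; s3 is strictly dominated.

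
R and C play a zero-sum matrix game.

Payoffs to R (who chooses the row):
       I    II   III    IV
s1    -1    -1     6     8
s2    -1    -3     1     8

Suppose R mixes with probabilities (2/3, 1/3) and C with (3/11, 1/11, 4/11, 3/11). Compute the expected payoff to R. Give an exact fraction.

Against (3/11, 1/11, 4/11, 3/11), each row's expected payoff is s1: 4; s2: 2.
Taking the (2/3, 1/3)-weighted average: (2/3)·(4) + (1/3)·(2) = 10/3.

10/3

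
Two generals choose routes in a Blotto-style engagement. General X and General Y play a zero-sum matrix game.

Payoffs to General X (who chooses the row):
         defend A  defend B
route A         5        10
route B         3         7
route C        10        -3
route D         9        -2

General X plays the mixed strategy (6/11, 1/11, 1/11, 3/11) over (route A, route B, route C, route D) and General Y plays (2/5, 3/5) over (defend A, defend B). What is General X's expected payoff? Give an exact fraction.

314/55

Against (2/5, 3/5), each row's expected payoff is route A: 8; route B: 27/5; route C: 11/5; route D: 12/5.
Taking the (6/11, 1/11, 1/11, 3/11)-weighted average: (6/11)·(8) + (1/11)·(27/5) + (1/11)·(11/5) + (3/11)·(12/5) = 314/55.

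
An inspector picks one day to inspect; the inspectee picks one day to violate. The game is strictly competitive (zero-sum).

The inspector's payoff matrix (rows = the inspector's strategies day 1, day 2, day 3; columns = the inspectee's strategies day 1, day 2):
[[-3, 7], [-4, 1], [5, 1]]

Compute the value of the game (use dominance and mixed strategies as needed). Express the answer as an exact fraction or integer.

19/7

Row day 2 is strictly dominated by row day 1, so the inspector never plays it.
The remaining 2×2 game on (day 1, day 3) × (day 1, day 2) has no saddle point. Let the inspector play day 1 with probability p; indifference gives −3p + 5(1−p) = 7p + (1−p), so p = 2/7.
Similarly the inspectee's optimal q on day 1 is 3/7, and the value is -3·(3/7) + (7)·(4/7) = 19/7.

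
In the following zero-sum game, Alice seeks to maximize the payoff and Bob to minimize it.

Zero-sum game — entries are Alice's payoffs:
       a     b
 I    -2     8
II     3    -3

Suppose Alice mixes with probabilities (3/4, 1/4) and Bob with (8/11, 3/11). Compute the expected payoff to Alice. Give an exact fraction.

39/44

Against (8/11, 3/11), each row's expected payoff is I: 8/11; II: 15/11.
Taking the (3/4, 1/4)-weighted average: (3/4)·(8/11) + (1/4)·(15/11) = 39/44.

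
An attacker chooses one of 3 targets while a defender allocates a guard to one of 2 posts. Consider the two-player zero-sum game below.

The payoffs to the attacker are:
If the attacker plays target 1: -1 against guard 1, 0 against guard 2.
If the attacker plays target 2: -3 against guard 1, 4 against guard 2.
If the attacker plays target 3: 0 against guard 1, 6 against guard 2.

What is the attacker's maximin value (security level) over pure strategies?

The worst-case payoff for each row is target 1: -1, target 2: -3, target 3: 0.
The best of these is 0.

0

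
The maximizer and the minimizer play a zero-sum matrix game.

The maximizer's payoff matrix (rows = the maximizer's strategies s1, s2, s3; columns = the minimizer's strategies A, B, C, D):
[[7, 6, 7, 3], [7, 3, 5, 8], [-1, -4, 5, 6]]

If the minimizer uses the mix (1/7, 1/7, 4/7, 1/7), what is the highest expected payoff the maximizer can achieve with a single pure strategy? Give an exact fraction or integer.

s1: (7)·(1/7) + (6)·(1/7) + (7)·(4/7) + (3)·(1/7) = 44/7.
s2: (7)·(1/7) + (3)·(1/7) + (5)·(4/7) + (8)·(1/7) = 38/7.
s3: (-1)·(1/7) + (-4)·(1/7) + (5)·(4/7) + (6)·(1/7) = 3.
The best pure response is s1 with expected payoff 44/7.

44/7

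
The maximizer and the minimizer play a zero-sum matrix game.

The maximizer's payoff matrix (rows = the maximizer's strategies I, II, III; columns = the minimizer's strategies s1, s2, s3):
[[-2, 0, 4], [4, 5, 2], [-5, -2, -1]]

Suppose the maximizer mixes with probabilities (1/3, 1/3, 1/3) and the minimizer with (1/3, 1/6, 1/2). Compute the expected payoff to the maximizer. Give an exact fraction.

2/3

Against (1/3, 1/6, 1/2), each row's expected payoff is I: 4/3; II: 19/6; III: -5/2.
Taking the (1/3, 1/3, 1/3)-weighted average: (1/3)·(4/3) + (1/3)·(19/6) + (1/3)·(-5/2) = 2/3.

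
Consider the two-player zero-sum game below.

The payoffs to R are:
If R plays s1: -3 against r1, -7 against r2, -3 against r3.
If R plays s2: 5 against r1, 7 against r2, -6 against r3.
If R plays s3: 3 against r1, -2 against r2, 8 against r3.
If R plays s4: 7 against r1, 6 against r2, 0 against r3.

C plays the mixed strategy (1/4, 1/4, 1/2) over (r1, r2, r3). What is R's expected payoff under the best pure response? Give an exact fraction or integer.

s1: (-3)·(1/4) + (-7)·(1/4) + (-3)·(1/2) = -4.
s2: (5)·(1/4) + (7)·(1/4) + (-6)·(1/2) = 0.
s3: (3)·(1/4) + (-2)·(1/4) + (8)·(1/2) = 17/4.
s4: (7)·(1/4) + (6)·(1/4) + (0)·(1/2) = 13/4.
The best pure response is s3 with expected payoff 17/4.

17/4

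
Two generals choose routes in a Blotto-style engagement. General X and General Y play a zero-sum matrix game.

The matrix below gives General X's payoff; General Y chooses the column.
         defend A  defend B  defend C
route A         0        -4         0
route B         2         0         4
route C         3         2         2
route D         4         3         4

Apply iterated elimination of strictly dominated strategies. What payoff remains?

3

Row route C is strictly dominated by row route D (4>3, 3>2, 4>2); eliminate route C.
Row route A is strictly dominated by row route B (2>0, 0>-4, 4>0); eliminate route A.
Column defend A is strictly dominated by defend B for General Y (0<2, 3<4); eliminate defend A.
Column defend C is strictly dominated by defend B for General Y (0<4, 3<4); eliminate defend C.
Row route B is strictly dominated by row route D (3>0); eliminate route B.
Only (route D, defend B) remains, with payoff 3.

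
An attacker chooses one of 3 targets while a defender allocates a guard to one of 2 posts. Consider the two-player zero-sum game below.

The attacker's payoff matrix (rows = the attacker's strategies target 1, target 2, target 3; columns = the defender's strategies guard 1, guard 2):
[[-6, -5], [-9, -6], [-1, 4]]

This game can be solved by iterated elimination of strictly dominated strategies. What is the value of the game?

Column guard 2 is strictly dominated by guard 1 for the defender (-6<-5, -9<-6, -1<4); eliminate guard 2.
Row target 2 is strictly dominated by row target 1 (-6>-9); eliminate target 2.
Row target 1 is strictly dominated by row target 3 (-1>-6); eliminate target 1.
Only (target 3, guard 1) remains, with payoff -1.

-1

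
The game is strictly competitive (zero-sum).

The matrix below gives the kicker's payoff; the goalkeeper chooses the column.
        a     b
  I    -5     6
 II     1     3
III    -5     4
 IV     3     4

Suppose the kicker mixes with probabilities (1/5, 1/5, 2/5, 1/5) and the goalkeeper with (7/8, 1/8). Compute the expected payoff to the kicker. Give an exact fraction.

Against (7/8, 1/8), each row's expected payoff is I: -29/8; II: 5/4; III: -31/8; IV: 25/8.
Taking the (1/5, 1/5, 2/5, 1/5)-weighted average: (1/5)·(-29/8) + (1/5)·(5/4) + (2/5)·(-31/8) + (1/5)·(25/8) = -7/5.

-7/5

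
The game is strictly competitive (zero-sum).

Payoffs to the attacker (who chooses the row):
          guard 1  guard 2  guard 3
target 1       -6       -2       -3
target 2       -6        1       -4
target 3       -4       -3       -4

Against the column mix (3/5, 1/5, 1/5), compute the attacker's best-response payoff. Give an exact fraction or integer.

target 1: (-6)·(3/5) + (-2)·(1/5) + (-3)·(1/5) = -23/5.
target 2: (-6)·(3/5) + (1)·(1/5) + (-4)·(1/5) = -21/5.
target 3: (-4)·(3/5) + (-3)·(1/5) + (-4)·(1/5) = -19/5.
The best pure response is target 3 with expected payoff -19/5.

-19/5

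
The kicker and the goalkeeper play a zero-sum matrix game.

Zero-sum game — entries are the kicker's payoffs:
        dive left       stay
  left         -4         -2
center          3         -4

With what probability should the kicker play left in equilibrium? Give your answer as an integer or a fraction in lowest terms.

7/9

Row minima are -4 and -4, so the kicker's maximin is -4; column maxima are 3 and -2, so the goalkeeper's minimax is -2. These differ, so the equilibrium is in mixed strategies.
Let the kicker play left with probability p. The goalkeeper is indifferent when −4p + 3(1−p) = −2p − 4(1−p), giving p = 7/9.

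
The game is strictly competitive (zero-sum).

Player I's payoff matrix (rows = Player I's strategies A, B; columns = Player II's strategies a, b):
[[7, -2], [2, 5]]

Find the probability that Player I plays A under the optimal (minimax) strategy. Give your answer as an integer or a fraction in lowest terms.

1/4

Row minima are -2 and 2, so Player I's maximin is 2; column maxima are 7 and 5, so Player II's minimax is 5. These differ, so the equilibrium is in mixed strategies.
Let Player I play A with probability p. Player II is indifferent when 7p + 2(1−p) = −2p + 5(1−p), giving p = 1/4.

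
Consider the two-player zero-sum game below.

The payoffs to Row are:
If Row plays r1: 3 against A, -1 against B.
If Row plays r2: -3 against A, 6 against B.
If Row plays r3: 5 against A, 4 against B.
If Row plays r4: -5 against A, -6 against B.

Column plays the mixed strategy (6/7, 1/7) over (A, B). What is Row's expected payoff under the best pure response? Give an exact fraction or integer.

r1: (3)·(6/7) + (-1)·(1/7) = 17/7.
r2: (-3)·(6/7) + (6)·(1/7) = -12/7.
r3: (5)·(6/7) + (4)·(1/7) = 34/7.
r4: (-5)·(6/7) + (-6)·(1/7) = -36/7.
The best pure response is r3 with expected payoff 34/7.

34/7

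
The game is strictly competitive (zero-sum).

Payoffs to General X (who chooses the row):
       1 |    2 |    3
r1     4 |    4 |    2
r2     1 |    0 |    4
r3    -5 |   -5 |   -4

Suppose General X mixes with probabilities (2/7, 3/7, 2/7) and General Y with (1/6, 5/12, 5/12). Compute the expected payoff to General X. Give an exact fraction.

8/21

Against (1/6, 5/12, 5/12), each row's expected payoff is r1: 19/6; r2: 11/6; r3: -55/12.
Taking the (2/7, 3/7, 2/7)-weighted average: (2/7)·(19/6) + (3/7)·(11/6) + (2/7)·(-55/12) = 8/21.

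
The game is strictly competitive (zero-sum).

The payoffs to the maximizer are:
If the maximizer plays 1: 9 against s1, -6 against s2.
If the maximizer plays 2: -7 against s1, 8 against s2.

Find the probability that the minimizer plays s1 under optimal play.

7/15

Row minima are -6 and -7, so the maximizer's maximin is -6; column maxima are 9 and 8, so the minimizer's minimax is 8. These differ, so the equilibrium is in mixed strategies.
Let the minimizer play s1 with probability q. The maximizer is indifferent when 9q − 6(1−q) = −7q + 8(1−q), giving q = 7/15.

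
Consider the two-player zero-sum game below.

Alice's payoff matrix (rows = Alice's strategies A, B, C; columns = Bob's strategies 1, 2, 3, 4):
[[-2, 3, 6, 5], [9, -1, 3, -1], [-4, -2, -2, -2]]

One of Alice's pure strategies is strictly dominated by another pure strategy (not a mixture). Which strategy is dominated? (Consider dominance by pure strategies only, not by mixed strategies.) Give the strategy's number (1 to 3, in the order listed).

3

Compare C with A: -2 > -4, 3 > -2, 6 > -2, 5 > -2.
So A strictly dominates C for Alice; C is strictly dominated.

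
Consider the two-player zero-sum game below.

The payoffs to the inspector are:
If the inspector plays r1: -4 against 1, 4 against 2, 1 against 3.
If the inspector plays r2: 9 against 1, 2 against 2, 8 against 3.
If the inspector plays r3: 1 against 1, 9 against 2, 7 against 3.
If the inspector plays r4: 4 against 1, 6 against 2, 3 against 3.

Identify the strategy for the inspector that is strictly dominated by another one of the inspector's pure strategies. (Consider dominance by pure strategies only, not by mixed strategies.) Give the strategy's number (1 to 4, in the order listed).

1

Compare r1 with r3: 1 > -4, 9 > 4, 7 > 1.
So r3 strictly dominates r1 for the inspector; r1 is strictly dominated.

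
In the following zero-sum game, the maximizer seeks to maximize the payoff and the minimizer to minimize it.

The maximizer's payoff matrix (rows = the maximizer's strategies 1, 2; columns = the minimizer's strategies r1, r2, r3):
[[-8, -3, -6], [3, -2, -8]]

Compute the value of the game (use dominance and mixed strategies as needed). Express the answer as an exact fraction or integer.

-82/13

Column r2 is strictly dominated by r3 for the minimizer (it gives the maximizer more in every row).
The remaining 2×2 game on (1, 2) × (r1, r3) has no saddle point. Let the maximizer play 1 with probability p; indifference gives −8p + 3(1−p) = −6p − 8(1−p), so p = 11/13.
Similarly the minimizer's optimal q on r1 is 2/13, and the value is -8·(2/13) + (-6)·(11/13) = -82/13.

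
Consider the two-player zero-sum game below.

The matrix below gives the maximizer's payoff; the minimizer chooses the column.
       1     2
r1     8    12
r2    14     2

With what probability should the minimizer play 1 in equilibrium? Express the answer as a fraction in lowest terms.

Row minima are 8 and 2, so the maximizer's maximin is 8; column maxima are 14 and 12, so the minimizer's minimax is 12. These differ, so the equilibrium is in mixed strategies.
Let the minimizer play 1 with probability q. The maximizer is indifferent when 8q + 12(1−q) = 14q + 2(1−q), giving q = 5/8.

5/8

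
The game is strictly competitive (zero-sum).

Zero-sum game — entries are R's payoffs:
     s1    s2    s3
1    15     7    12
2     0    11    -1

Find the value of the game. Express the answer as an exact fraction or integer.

139/17

Column s1 is strictly dominated by s3 for C (it gives R more in every row).
The remaining 2×2 game on (1, 2) × (s2, s3) has no saddle point. Let R play 1 with probability p; indifference gives 7p + 11(1−p) = 12p − (1−p), so p = 12/17.
Similarly C's optimal q on s2 is 13/17, and the value is 7·(13/17) + (12)·(4/17) = 139/17.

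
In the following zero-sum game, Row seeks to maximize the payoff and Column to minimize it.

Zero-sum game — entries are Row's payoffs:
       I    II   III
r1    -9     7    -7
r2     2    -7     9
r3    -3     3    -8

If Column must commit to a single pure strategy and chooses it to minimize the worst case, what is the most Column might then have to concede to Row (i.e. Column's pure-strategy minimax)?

The worst case (largest entry) in each column is I: 2, II: 7, III: 9.
The best (smallest) of these is 2.

2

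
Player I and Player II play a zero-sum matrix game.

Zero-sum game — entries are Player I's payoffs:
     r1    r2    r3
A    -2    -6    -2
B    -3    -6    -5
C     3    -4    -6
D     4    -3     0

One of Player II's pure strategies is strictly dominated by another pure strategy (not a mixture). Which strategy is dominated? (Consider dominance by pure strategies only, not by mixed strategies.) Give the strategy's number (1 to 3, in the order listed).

Player II prefers columns that give Player I less. Compare r1 with r2: -6 < -2, -6 < -3, -4 < 3, -3 < 4.
So r2 strictly dominates r1 for Player II; r1 is strictly dominated.

1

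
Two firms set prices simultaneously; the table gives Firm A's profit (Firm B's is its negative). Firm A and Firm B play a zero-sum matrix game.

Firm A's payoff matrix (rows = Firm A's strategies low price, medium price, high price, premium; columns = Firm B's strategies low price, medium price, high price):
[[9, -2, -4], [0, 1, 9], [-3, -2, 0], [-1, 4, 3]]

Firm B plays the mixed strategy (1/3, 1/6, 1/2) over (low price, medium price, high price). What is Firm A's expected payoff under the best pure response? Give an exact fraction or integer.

14/3

low price: (9)·(1/3) + (-2)·(1/6) + (-4)·(1/2) = 2/3.
medium price: (0)·(1/3) + (1)·(1/6) + (9)·(1/2) = 14/3.
high price: (-3)·(1/3) + (-2)·(1/6) + (0)·(1/2) = -4/3.
premium: (-1)·(1/3) + (4)·(1/6) + (3)·(1/2) = 11/6.
The best pure response is medium price with expected payoff 14/3.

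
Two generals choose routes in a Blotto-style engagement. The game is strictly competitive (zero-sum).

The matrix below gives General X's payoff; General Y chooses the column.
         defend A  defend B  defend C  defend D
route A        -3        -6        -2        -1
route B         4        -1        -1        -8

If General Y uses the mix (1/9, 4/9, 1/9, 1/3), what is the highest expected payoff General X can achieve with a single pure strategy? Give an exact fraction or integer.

-25/9

route A: (-3)·(1/9) + (-6)·(4/9) + (-2)·(1/9) + (-1)·(1/3) = -32/9.
route B: (4)·(1/9) + (-1)·(4/9) + (-1)·(1/9) + (-8)·(1/3) = -25/9.
The best pure response is route B with expected payoff -25/9.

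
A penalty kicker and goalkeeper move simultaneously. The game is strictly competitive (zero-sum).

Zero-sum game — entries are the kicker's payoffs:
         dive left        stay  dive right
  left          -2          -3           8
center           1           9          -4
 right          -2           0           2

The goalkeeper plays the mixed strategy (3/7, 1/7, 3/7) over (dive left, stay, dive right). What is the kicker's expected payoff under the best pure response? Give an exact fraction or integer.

15/7

left: (-2)·(3/7) + (-3)·(1/7) + (8)·(3/7) = 15/7.
center: (1)·(3/7) + (9)·(1/7) + (-4)·(3/7) = 0.
right: (-2)·(3/7) + (0)·(1/7) + (2)·(3/7) = 0.
The best pure response is left with expected payoff 15/7.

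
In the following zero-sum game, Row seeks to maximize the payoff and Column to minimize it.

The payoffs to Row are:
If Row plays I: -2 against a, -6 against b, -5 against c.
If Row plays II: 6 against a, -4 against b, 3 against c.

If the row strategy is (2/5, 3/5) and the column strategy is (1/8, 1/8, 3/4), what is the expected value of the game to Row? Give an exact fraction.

-2/5

Against (1/8, 1/8, 3/4), each row's expected payoff is I: -19/4; II: 5/2.
Taking the (2/5, 3/5)-weighted average: (2/5)·(-19/4) + (3/5)·(5/2) = -2/5.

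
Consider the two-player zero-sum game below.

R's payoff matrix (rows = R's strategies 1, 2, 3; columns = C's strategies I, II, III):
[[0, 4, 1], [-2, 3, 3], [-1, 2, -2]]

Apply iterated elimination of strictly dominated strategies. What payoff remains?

Column II is strictly dominated by I for C (0<4, -2<3, -1<2); eliminate II.
Row 3 is strictly dominated by row 1 (0>-1, 1>-2); eliminate 3.
Column III is strictly dominated by I for C (0<1, -2<3); eliminate III.
Row 2 is strictly dominated by row 1 (0>-2); eliminate 2.
Only (1, I) remains, with payoff 0.

0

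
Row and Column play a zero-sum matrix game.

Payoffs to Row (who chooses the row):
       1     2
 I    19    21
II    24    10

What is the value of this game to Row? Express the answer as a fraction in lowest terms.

157/8

Row minima are 19 and 10, so Row's maximin is 19; column maxima are 24 and 21, so Column's minimax is 21. These differ, so the equilibrium is in mixed strategies.
Let Row play I with probability p. Column is indifferent when 19p + 24(1−p) = 21p + 10(1−p), giving p = 7/8.
Let Column play 1 with probability q. Row is indifferent when 19q + 21(1−q) = 24q + 10(1−q), giving q = 11/16.
The value is 19·(11/16) + (21)·(5/16) = 157/8.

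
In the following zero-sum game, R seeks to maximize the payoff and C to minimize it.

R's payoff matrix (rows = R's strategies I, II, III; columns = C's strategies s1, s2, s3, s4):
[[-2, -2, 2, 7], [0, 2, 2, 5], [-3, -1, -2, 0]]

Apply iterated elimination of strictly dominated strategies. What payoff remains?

Column s3 is strictly dominated by s1 for C (-2<2, 0<2, -3<-2); eliminate s3.
Column s4 is strictly dominated by s1 for C (-2<7, 0<5, -3<0); eliminate s4.
Row I is strictly dominated by row II (0>-2, 2>-2); eliminate I.
Column s2 is strictly dominated by s1 for C (0<2, -3<-1); eliminate s2.
Row III is strictly dominated by row II (0>-3); eliminate III.
Only (II, s1) remains, with payoff 0.

0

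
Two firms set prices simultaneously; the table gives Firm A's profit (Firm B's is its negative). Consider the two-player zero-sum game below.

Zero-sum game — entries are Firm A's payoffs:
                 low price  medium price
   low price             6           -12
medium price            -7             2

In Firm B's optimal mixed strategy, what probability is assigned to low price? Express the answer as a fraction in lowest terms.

14/27

Row minima are -12 and -7, so Firm A's maximin is -7; column maxima are 6 and 2, so Firm B's minimax is 2. These differ, so the equilibrium is in mixed strategies.
Let Firm B play low price with probability q. Firm A is indifferent when 6q − 12(1−q) = −7q + 2(1−q), giving q = 14/27.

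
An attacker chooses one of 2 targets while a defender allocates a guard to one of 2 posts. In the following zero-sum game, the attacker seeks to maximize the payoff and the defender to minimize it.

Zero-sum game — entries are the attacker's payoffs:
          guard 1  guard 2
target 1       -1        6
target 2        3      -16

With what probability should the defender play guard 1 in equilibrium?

Row minima are -1 and -16, so the attacker's maximin is -1; column maxima are 3 and 6, so the defender's minimax is 3. These differ, so the equilibrium is in mixed strategies.
Let the defender play guard 1 with probability q. The attacker is indifferent when −q + 6(1−q) = 3q − 16(1−q), giving q = 11/13.

11/13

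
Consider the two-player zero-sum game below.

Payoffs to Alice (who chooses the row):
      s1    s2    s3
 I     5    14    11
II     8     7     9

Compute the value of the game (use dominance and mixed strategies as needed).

Column s3 is strictly dominated by s1 for Bob (it gives Alice more in every row).
The remaining 2×2 game on (I, II) × (s1, s2) has no saddle point. Let Alice play I with probability p; indifference gives 5p + 8(1−p) = 14p + 7(1−p), so p = 1/10.
Similarly Bob's optimal q on s1 is 7/10, and the value is 5·(7/10) + (14)·(3/10) = 77/10.

77/10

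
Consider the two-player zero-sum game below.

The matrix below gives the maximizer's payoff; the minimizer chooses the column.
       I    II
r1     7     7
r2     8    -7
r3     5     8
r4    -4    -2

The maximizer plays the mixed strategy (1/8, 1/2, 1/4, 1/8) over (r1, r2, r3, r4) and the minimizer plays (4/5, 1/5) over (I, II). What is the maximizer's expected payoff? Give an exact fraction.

173/40

Against (4/5, 1/5), each row's expected payoff is r1: 7; r2: 5; r3: 28/5; r4: -18/5.
Taking the (1/8, 1/2, 1/4, 1/8)-weighted average: (1/8)·(7) + (1/2)·(5) + (1/4)·(28/5) + (1/8)·(-18/5) = 173/40.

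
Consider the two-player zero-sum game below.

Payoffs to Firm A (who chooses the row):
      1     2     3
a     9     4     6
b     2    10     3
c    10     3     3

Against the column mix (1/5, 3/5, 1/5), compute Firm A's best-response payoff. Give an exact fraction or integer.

7

a: (9)·(1/5) + (4)·(3/5) + (6)·(1/5) = 27/5.
b: (2)·(1/5) + (10)·(3/5) + (3)·(1/5) = 7.
c: (10)·(1/5) + (3)·(3/5) + (3)·(1/5) = 22/5.
The best pure response is b with expected payoff 7.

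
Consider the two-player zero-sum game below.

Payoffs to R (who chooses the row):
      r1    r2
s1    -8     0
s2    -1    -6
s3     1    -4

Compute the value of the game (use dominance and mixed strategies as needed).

Row s2 is strictly dominated by row s3, so R never plays it.
The remaining 2×2 game on (s1, s3) × (r1, r2) has no saddle point. Let R play s1 with probability p; indifference gives −8p + (1−p) = −4(1−p), so p = 5/13.
Similarly C's optimal q on r1 is 4/13, and the value is -8·(4/13) + (0)·(9/13) = -32/13.

-32/13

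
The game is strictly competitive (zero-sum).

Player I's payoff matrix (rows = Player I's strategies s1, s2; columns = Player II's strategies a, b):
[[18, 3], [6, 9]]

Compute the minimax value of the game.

Row minima are 3 and 6, so Player I's maximin is 6; column maxima are 18 and 9, so Player II's minimax is 9. These differ, so the equilibrium is in mixed strategies.
Let Player I play s1 with probability p. Player II is indifferent when 18p + 6(1−p) = 3p + 9(1−p), giving p = 1/6.
Let Player II play a with probability q. Player I is indifferent when 18q + 3(1−q) = 6q + 9(1−q), giving q = 1/3.
The value is 18·(1/3) + (3)·(2/3) = 8.

8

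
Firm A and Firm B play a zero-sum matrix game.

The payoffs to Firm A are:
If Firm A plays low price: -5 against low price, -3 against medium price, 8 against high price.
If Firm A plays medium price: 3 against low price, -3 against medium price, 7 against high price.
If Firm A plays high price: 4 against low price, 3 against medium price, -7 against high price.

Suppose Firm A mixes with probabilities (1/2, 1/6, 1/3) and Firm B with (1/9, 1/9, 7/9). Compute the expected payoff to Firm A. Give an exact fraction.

Against (1/9, 1/9, 7/9), each row's expected payoff is low price: 16/3; medium price: 49/9; high price: -14/3.
Taking the (1/2, 1/6, 1/3)-weighted average: (1/2)·(16/3) + (1/6)·(49/9) + (1/3)·(-14/3) = 109/54.

109/54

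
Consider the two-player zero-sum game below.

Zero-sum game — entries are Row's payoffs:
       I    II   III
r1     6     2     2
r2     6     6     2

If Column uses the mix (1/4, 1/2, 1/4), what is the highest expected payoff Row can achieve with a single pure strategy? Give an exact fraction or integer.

5

r1: (6)·(1/4) + (2)·(1/2) + (2)·(1/4) = 3.
r2: (6)·(1/4) + (6)·(1/2) + (2)·(1/4) = 5.
The best pure response is r2 with expected payoff 5.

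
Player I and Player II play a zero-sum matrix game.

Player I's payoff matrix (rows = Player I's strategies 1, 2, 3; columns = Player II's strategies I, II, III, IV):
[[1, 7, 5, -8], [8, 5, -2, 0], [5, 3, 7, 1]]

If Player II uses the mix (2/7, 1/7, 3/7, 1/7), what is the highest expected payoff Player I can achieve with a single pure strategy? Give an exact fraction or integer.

1: (1)·(2/7) + (7)·(1/7) + (5)·(3/7) + (-8)·(1/7) = 16/7.
2: (8)·(2/7) + (5)·(1/7) + (-2)·(3/7) + (0)·(1/7) = 15/7.
3: (5)·(2/7) + (3)·(1/7) + (7)·(3/7) + (1)·(1/7) = 5.
The best pure response is 3 with expected payoff 5.

5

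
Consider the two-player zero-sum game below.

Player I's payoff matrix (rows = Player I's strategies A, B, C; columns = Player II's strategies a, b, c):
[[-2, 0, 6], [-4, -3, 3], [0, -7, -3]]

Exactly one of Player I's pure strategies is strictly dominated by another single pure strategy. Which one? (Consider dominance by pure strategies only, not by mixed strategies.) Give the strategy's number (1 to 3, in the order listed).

2

Compare B with A: -2 > -4, 0 > -3, 6 > 3.
So A strictly dominates B for Player I; B is strictly dominated.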